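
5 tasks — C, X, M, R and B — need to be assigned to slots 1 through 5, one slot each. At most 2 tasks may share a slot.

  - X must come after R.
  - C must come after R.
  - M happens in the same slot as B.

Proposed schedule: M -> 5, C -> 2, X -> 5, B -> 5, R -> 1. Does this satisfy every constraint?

At most 2 tasks may share a slot — violated.
C must come after R — holds.
M happens in the same slot as B — holds.
X must come after R — holds.

Invalid. At most 2 tasks may share a slot.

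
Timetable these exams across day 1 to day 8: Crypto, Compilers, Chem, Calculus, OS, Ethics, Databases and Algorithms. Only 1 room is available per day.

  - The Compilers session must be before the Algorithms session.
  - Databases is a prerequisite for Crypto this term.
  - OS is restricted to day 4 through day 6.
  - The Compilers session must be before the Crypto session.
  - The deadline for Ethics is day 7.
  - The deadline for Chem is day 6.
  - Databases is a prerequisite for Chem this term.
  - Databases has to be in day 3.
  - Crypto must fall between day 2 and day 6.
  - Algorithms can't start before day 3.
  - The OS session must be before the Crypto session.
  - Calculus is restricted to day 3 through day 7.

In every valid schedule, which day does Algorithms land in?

Algorithms is available from day 3.
So Algorithms is pinned to day 8.

day 8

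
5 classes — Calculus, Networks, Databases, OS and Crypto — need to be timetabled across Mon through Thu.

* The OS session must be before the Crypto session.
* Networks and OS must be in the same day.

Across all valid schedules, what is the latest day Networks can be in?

Networks must be in the same day as OS, which can't be after Wed, so Networks is at most Wed.
Networks at Wed is achievable: Databases in Mon, Networks in Wed, OS in Wed, Calculus in Mon, Crypto in Thu.

Wed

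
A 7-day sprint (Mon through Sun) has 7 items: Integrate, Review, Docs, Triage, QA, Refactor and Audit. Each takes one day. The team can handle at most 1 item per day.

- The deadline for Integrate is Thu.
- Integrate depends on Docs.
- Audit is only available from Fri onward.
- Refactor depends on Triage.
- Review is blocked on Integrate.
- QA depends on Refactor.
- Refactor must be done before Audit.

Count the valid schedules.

44

Splitting on Integrate: it can be Tue (10), Wed (16), Thu (18). Listing each branch's schedules as (Review, Docs, Triage, QA, Refactor, Audit):
Integrate=Tue: (Wed,Mon,Thu,Sat,Fri,Sun) (Wed,Mon,Thu,Sun,Fri,Sat) (Thu,Mon,Wed,Sat,Fri,Sun) (Thu,Mon,Wed,Sun,Fri,Sat) (Fri,Mon,Wed,Sat,Thu,Sun) (Fri,Mon,Wed,Sun,Thu,Sat) (Sat,Mon,Wed,Fri,Thu,Sun) (Sat,Mon,Wed,Sun,Thu,Fri) (Sun,Mon,Wed,Fri,Thu,Sat) (Sun,Mon,Wed,Sat,Thu,Fri) — 10.
Integrate=Wed: (Thu,Mon,Tue,Sat,Fri,Sun) (Thu,Mon,Tue,Sun,Fri,Sat) (Thu,Tue,Mon,Sat,Fri,Sun) (Thu,Tue,Mon,Sun,Fri,Sat) (Fri,Mon,Tue,Sat,Thu,Sun) (Fri,Mon,Tue,Sun,Thu,Sat) (Fri,Tue,Mon,Sat,Thu,Sun) (Fri,Tue,Mon,Sun,Thu,Sat) (Sat,Mon,Tue,Fri,Thu,Sun) (Sat,Mon,Tue,Sun,Thu,Fri) (Sat,Tue,Mon,Fri,Thu,Sun) (Sat,Tue,Mon,Sun,Thu,Fri) (Sun,Mon,Tue,Fri,Thu,Sat) (Sun,Mon,Tue,Sat,Thu,Fri) (Sun,Tue,Mon,Fri,Thu,Sat) (Sun,Tue,Mon,Sat,Thu,Fri) — 16.
Integrate=Thu: (Fri,Mon,Tue,Sat,Wed,Sun) (Fri,Mon,Tue,Sun,Wed,Sat) (Fri,Tue,Mon,Sat,Wed,Sun) (Fri,Tue,Mon,Sun,Wed,Sat) (Fri,Wed,Mon,Sat,Tue,Sun) (Fri,Wed,Mon,Sun,Tue,Sat) (Sat,Mon,Tue,Fri,Wed,Sun) (Sat,Mon,Tue,Sun,Wed,Fri) (Sat,Tue,Mon,Fri,Wed,Sun) (Sat,Tue,Mon,Sun,Wed,Fri) (Sat,Wed,Mon,Fri,Tue,Sun) (Sat,Wed,Mon,Sun,Tue,Fri) (Sun,Mon,Tue,Fri,Wed,Sat) (Sun,Mon,Tue,Sat,Wed,Fri) (Sun,Tue,Mon,Fri,Wed,Sat) (Sun,Tue,Mon,Sat,Wed,Fri) (Sun,Wed,Mon,Fri,Tue,Sat) (Sun,Wed,Mon,Sat,Tue,Fri) — 18.
Summing: 10 + 16 + 18 = 44.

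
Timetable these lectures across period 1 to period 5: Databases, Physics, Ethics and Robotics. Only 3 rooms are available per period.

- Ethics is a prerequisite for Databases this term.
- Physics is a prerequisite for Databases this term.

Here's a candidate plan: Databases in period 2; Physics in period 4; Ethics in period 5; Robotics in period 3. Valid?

No — it violates: Ethics is a prerequisite for Databases this term

Ethics is a prerequisite for Databases this term — violated.
Physics is a prerequisite for Databases this term — violated.
Only 3 rooms are available per period — holds.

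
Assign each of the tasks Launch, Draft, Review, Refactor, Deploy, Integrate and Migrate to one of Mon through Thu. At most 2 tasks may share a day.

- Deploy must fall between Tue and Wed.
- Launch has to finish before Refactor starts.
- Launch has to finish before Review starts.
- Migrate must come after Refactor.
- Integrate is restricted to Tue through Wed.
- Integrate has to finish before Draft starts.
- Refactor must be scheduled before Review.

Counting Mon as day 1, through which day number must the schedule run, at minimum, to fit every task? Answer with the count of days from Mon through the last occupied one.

The precedence chain requires at least 3 distinct days.
With at most 2 per day and 7 tasks, at least 4 days are needed.
4 works (last occupied day: Thu): for example Deploy=Tue; Integrate=Tue; Refactor=Wed; Launch=Mon; Migrate=Thu; Draft=Wed; Review=Thu.

4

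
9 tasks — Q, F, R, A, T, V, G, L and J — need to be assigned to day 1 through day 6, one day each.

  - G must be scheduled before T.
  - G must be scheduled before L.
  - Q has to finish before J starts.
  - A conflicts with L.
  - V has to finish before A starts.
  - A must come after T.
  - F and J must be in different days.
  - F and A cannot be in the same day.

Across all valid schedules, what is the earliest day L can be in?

Precedence pushes L to at least day 2.
L at day 2 is achievable: R in day 1; F in day 1; V in day 1; T in day 2; A in day 3; Q in day 1; J in day 2; G in day 1; L in day 2.

day 2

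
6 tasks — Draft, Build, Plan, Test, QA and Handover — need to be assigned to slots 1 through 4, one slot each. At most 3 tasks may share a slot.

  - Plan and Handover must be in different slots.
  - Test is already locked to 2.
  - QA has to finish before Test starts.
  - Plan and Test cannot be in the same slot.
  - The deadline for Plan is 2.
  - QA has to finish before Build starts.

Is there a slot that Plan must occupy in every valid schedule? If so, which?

1

Plan's window is 1–2.
Test is fixed at 2, and Plan can't share a slot with Test.
So Plan must be 1.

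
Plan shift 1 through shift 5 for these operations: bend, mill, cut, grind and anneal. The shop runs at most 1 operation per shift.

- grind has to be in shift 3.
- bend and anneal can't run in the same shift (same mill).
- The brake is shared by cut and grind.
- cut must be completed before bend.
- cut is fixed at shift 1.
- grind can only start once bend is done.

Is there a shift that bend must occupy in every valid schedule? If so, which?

cut is fixed at shift 1 and must come before bend, so bend is at least shift 2.
grind is fixed at shift 3 and must come after bend, so bend is at most shift 2.
So bend must be shift 2.

shift 2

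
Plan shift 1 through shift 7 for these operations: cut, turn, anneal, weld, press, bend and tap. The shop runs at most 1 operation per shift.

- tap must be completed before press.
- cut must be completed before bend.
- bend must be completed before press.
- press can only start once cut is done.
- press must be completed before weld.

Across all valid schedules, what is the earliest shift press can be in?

shift 4

Precedence pushes press to at least shift 3; downstream work caps press at shift 6.
press at shift 4 is achievable: bend=shift 2; tap=shift 3; anneal=shift 7; cut=shift 1; press=shift 4; weld=shift 5; turn=shift 6.
Nothing earlier works — the capacity limit rule out every shift before shift 4.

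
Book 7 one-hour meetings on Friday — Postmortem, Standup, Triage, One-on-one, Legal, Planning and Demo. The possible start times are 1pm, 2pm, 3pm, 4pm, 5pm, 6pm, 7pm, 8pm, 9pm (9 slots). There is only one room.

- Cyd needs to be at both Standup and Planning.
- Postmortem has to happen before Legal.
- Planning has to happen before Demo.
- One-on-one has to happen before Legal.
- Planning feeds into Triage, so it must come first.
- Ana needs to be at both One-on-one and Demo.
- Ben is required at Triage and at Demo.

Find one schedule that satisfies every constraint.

Demo -> 6pm; Legal -> 3pm; One-on-one -> 2pm; Standup -> 7pm; Triage -> 5pm; Postmortem -> 1pm; Planning -> 4pm

Checking: One-on-one(2pm) before Legal(3pm); Planning(4pm) before Triage(5pm); Planning(4pm) before Demo(6pm); Postmortem(1pm) before Legal(3pm); Triage(5pm) != Demo(6pm); One-on-one(2pm) != Demo(6pm); Standup(7pm) != Planning(4pm); max 1 per slot (cap 1).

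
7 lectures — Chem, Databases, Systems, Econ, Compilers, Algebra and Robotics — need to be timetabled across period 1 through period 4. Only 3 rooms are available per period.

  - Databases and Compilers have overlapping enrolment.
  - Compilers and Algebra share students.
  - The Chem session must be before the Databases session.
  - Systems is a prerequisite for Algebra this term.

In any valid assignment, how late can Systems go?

period 3

Downstream work caps Systems at period 3.
Systems at period 3 is achievable: Chem in period 1, Econ in period 1, Compilers in period 1, Databases in period 2, Systems in period 3, Algebra in period 4, Robotics in period 2.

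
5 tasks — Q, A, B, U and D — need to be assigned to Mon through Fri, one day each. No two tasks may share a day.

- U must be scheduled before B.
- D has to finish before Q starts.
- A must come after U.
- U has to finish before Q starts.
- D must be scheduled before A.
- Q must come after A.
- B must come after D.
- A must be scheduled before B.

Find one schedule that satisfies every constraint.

B=Fri; A=Wed; U=Mon; Q=Thu; D=Tue

Checking: U(Mon) before Q(Thu); D(Tue) before Q(Thu); A(Wed) before B(Fri); D(Tue) before A(Wed); D(Tue) before B(Fri); U(Mon) before B(Fri); U(Mon) before A(Wed); A(Wed) before Q(Thu); max 1 per day (cap 1).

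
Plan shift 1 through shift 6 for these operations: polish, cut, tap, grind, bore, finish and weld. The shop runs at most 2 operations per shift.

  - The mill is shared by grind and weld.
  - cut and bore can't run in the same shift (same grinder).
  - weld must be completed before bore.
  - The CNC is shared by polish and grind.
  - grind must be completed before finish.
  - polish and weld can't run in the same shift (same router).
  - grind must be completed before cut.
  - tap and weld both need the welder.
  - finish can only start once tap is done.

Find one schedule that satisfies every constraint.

finish in shift 2, cut in shift 2, grind in shift 1, weld in shift 3, tap in shift 1, polish in shift 4, bore in shift 4

Checking: grind(shift 1) before finish(shift 2); weld(shift 3) before bore(shift 4); tap(shift 1) before finish(shift 2); grind(shift 1) before cut(shift 2); polish(shift 4) != grind(shift 1); tap(shift 1) != weld(shift 3); polish(shift 4) != weld(shift 3); grind(shift 1) != weld(shift 3); cut(shift 2) != bore(shift 4); max 2 per shift (cap 2).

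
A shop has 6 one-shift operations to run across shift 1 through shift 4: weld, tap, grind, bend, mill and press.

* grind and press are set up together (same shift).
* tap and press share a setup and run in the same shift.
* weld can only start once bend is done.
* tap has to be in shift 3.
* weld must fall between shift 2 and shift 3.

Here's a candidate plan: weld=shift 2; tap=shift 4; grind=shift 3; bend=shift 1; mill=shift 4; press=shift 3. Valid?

tap and press share a setup and run in the same shift — violated.
tap has to be in shift 3 — violated.
weld must fall between shift 2 and shift 3 — holds.
weld can only start once bend is done — holds.
grind and press are set up together (same shift) — holds.

Invalid. tap has to be in shift 3.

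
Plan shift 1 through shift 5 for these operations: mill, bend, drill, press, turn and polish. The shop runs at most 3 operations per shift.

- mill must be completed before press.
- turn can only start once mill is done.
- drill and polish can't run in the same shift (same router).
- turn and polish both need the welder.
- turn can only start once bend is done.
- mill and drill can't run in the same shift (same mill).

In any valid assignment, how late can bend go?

Downstream work caps bend at shift 4.
bend at shift 4 is achievable: polish -> shift 1; drill -> shift 2; bend -> shift 4; mill -> shift 1; press -> shift 2; turn -> shift 5.

shift 4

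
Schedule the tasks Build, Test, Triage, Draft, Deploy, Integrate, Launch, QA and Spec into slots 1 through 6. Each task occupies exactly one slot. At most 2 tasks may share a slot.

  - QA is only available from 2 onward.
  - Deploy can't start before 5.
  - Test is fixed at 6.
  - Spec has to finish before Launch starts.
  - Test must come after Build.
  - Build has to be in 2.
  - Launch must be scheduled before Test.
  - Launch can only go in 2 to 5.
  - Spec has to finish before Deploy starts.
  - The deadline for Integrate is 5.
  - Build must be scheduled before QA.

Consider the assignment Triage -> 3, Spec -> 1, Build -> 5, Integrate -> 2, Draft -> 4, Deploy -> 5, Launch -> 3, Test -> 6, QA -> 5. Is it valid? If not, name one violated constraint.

QA is only available from 2 onward — holds.
Test is fixed at 6 — holds.
Build must be scheduled before QA — violated.
Launch can only go in 2 to 5 — holds.
At most 2 tasks may share a slot — violated.
The deadline for Integrate is 5 — holds.
Spec has to finish before Launch starts — holds.
Spec has to finish before Deploy starts — holds.
Launch must be scheduled before Test — holds.
Build has to be in 2 — violated.
Test must come after Build — holds.
Deploy can't start before 5 — holds.

Invalid. Build has to be in 2.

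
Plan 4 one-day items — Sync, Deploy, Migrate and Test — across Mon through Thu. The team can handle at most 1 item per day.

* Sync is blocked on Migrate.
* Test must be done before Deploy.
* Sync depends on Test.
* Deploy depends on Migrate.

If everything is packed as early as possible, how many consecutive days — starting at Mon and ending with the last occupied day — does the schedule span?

4 days

The precedence chain requires at least 2 distinct days.
With at most 1 per day and 4 work items, at least 4 days are needed.
4 works (last occupied day: Thu): for example Migrate=Mon, Test=Tue, Sync=Wed, Deploy=Thu.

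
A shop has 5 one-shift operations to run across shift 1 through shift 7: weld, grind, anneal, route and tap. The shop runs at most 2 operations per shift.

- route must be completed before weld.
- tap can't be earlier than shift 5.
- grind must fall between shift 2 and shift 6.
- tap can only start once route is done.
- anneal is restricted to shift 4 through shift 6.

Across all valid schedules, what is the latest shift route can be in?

Downstream work caps route at shift 6.
route at shift 6 is achievable: weld=shift 7; anneal=shift 4; route=shift 6; grind=shift 2; tap=shift 7.

shift 6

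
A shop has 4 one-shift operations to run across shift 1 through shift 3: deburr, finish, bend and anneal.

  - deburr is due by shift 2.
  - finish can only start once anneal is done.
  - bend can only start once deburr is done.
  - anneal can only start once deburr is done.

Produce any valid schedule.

finish in shift 3, deburr in shift 1, bend in shift 2, anneal in shift 2

Checking: deburr(shift 1) before anneal(shift 2); anneal(shift 2) before finish(shift 3); deburr(shift 1) before bend(shift 2); deburr=shift 1 in [shift 1,shift 2].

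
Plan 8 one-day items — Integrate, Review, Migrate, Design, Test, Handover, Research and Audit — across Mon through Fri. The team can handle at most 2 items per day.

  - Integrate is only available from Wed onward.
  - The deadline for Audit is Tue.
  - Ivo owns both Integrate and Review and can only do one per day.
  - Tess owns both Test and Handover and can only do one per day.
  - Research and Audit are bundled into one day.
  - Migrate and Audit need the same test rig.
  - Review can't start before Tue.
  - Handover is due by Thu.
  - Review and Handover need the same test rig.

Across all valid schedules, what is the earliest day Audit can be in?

Mon

Audit's own window allows nothing later than Tue.
Audit at Mon is achievable: Review -> Tue; Research -> Mon; Handover -> Wed; Integrate -> Wed; Migrate -> Tue; Design -> Thu; Audit -> Mon; Test -> Thu.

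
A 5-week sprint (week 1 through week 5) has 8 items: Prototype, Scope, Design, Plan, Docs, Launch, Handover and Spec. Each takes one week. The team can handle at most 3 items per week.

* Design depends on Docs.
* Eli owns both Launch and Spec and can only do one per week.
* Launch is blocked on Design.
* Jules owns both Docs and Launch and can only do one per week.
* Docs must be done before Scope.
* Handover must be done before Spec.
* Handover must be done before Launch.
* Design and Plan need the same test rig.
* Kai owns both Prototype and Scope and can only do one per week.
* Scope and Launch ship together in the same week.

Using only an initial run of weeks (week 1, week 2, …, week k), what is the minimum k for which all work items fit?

The precedence chain requires at least 3 distinct weeks.
With at most 3 per week and 8 work items, at least 3 weeks are needed.
3 works (last occupied week: week 3): for example Plan -> week 3, Scope -> week 3, Prototype -> week 1, Launch -> week 3, Handover -> week 1, Design -> week 2, Spec -> week 2, Docs -> week 1.

3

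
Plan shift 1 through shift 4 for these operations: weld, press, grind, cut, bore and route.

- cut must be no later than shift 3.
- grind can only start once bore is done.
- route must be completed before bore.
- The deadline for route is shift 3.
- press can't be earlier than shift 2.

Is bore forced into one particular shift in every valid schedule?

No

bore can be shift 2 (e.g. press -> shift 2; weld -> shift 1; bore -> shift 2; route -> shift 1; grind -> shift 3; cut -> shift 1) or shift 3 (e.g. press=shift 2; bore=shift 3; weld=shift 1; grind=shift 4; cut=shift 1; route=shift 1).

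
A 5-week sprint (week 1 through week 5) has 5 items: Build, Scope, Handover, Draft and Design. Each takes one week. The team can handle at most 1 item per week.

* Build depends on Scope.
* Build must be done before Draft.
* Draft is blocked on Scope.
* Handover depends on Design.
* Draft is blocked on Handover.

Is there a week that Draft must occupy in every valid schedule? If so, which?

Precedence pushes Draft to at least week 3.
So Draft is pinned to week 5.

week 5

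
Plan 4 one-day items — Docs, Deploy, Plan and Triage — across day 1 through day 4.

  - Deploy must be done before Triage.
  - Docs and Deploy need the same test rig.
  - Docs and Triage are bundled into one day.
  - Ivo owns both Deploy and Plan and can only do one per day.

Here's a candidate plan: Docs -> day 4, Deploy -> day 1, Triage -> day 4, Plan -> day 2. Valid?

Ivo owns both Deploy and Plan and can only do one per day — holds.
Deploy must be done before Triage — holds.
Docs and Triage are bundled into one day — holds.
Docs and Deploy need the same test rig — holds.

Yes, all constraints hold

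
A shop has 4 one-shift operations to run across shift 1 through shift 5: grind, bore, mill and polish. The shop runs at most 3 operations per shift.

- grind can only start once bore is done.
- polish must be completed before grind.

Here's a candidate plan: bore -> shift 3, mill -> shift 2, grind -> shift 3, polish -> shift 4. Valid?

No. polish must be completed before grind is not satisfied.

The shop runs at most 3 operations per shift — holds.
grind can only start once bore is done — violated.
polish must be completed before grind — violated.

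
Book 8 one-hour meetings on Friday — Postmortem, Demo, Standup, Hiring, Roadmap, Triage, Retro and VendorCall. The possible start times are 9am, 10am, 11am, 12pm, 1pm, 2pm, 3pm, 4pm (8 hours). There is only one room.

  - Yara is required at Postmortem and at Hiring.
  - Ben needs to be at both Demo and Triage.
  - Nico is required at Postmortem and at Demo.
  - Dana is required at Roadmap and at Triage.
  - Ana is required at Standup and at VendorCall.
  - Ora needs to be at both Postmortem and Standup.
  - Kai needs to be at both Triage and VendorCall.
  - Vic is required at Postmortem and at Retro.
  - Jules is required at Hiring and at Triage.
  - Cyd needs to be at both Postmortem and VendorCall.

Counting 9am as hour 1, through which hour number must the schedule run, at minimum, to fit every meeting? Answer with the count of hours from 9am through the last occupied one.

With at most 1 per hour and 8 meetings, at least 8 hours are needed.
8 works (last occupied hour: 4pm): for example VendorCall -> 4pm; Hiring -> 12pm; Triage -> 2pm; Standup -> 11am; Roadmap -> 1pm; Demo -> 10am; Postmortem -> 9am; Retro -> 3pm.

8 hours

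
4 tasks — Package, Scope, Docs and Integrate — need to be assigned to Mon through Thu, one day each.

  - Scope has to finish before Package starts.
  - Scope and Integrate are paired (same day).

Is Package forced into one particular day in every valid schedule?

Package can be Tue (e.g. Scope in Mon, Package in Tue, Docs in Mon, Integrate in Mon) or Wed (e.g. Package=Wed; Scope=Mon; Integrate=Mon; Docs=Mon).

No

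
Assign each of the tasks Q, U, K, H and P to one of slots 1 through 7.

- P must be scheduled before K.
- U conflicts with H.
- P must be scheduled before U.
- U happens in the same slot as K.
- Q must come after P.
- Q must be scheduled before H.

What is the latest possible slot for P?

5

Downstream work caps P at 5.
P at 5 is achievable: U=6; H=7; P=5; Q=6; K=6.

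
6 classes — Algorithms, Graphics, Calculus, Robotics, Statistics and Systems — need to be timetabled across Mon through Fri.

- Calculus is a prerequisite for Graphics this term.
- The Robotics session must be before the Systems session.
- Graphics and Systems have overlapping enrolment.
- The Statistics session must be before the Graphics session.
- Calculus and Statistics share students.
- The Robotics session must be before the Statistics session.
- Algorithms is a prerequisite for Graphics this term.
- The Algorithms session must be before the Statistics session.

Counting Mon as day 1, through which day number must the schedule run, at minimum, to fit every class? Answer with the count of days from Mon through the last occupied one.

3 days

The precedence chain requires at least 3 distinct days.
3 works (last occupied day: Wed): for example Algorithms -> Mon, Graphics -> Wed, Robotics -> Mon, Calculus -> Mon, Statistics -> Tue, Systems -> Tue.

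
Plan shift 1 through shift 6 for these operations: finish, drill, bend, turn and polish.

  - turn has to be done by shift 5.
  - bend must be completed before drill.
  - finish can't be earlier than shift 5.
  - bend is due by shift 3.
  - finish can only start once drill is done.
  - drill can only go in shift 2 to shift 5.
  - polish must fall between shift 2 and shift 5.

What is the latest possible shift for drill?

Drill is available from shift 2; drill's own window allows nothing later than shift 5.
drill at shift 5 is achievable: polish in shift 2, finish in shift 6, bend in shift 1, drill in shift 5, turn in shift 1.

shift 5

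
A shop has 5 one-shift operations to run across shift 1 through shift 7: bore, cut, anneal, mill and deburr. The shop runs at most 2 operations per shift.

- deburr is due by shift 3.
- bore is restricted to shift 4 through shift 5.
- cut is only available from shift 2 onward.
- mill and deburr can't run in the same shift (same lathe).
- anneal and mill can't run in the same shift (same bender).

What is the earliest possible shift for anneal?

anneal at shift 1 is achievable: cut in shift 2; bore in shift 4; mill in shift 2; deburr in shift 1; anneal in shift 1.

shift 1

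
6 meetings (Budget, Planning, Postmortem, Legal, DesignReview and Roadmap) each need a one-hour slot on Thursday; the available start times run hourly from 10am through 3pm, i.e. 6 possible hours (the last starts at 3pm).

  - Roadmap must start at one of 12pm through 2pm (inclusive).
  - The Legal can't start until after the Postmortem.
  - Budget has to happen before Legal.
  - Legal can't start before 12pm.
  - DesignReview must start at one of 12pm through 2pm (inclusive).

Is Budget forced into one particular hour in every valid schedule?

No

Budget can be 10am (e.g. Budget -> 10am, Postmortem -> 10am, Roadmap -> 12pm, DesignReview -> 12pm, Planning -> 10am, Legal -> 12pm) or 11am (e.g. Budget=11am, DesignReview=12pm, Planning=10am, Postmortem=10am, Roadmap=12pm, Legal=12pm).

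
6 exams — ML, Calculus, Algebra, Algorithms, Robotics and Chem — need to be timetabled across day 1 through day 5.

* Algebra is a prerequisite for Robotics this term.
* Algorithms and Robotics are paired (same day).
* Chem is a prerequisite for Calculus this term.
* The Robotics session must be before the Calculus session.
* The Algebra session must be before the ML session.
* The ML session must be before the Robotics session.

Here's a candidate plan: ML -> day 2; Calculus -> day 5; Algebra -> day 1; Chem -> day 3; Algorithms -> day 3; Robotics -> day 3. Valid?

Yes

The Algebra session must be before the ML session — holds.
The Robotics session must be before the Calculus session — holds.
Chem is a prerequisite for Calculus this term — holds.
Algorithms and Robotics are paired (same day) — holds.
Algebra is a prerequisite for Robotics this term — holds.
The ML session must be before the Robotics session — holds.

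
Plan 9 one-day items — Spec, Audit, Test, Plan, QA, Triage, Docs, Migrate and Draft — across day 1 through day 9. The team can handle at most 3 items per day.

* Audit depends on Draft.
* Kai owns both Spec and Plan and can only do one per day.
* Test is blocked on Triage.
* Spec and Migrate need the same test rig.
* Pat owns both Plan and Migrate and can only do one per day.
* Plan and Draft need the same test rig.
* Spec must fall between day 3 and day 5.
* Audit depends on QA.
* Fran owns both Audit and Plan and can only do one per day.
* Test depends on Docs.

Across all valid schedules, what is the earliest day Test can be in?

Precedence pushes Test to at least day 2.
Test at day 2 is achievable: Draft -> day 2; QA -> day 1; Migrate -> day 2; Plan -> day 4; Audit -> day 3; Docs -> day 1; Triage -> day 1; Spec -> day 3; Test -> day 2.

day 2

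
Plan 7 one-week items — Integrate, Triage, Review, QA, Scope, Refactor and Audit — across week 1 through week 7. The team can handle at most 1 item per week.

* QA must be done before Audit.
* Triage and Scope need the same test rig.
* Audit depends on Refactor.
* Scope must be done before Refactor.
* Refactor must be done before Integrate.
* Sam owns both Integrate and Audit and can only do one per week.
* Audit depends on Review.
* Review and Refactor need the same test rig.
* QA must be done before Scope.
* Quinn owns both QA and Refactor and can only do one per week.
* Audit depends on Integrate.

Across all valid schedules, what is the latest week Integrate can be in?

Precedence pushes Integrate to at least week 4; downstream work caps Integrate at week 6.
Integrate at week 6 is achievable: Integrate in week 6, Review in week 4, Audit in week 7, Scope in week 2, Refactor in week 3, QA in week 1, Triage in week 5.

week 6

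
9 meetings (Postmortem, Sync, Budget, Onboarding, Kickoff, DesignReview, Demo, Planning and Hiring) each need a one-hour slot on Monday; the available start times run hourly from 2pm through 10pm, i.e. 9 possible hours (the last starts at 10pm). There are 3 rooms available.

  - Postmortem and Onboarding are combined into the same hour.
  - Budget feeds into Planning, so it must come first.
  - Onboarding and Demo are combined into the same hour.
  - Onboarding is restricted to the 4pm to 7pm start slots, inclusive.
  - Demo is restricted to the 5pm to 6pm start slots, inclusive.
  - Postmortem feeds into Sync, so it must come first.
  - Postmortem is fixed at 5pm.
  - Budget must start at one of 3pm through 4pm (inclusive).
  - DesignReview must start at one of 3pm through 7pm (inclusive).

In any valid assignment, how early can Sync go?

Precedence pushes Sync to at least 6pm.
Sync at 6pm is achievable: Demo in 5pm; Budget in 3pm; Sync in 6pm; Onboarding in 5pm; DesignReview in 3pm; Postmortem in 5pm; Planning in 4pm; Hiring in 2pm; Kickoff in 2pm.

6pm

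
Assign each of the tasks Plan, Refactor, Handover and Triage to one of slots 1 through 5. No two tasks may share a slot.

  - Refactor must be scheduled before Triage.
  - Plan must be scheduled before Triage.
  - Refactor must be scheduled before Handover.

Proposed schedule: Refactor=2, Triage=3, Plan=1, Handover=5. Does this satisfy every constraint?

No two tasks may share a slot — holds.
Refactor must be scheduled before Handover — holds.
Plan must be scheduled before Triage — holds.
Refactor must be scheduled before Triage — holds.

Yes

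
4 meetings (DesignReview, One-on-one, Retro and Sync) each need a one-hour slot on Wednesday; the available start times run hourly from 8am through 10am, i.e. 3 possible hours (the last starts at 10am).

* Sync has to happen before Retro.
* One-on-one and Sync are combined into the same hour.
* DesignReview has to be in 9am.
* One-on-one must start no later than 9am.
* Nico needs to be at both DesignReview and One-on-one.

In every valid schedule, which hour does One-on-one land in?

8am

One-on-one's window is 8am–9am.
DesignReview is fixed at 9am, and One-on-one can't share a hour with DesignReview.
So One-on-one must be 8am.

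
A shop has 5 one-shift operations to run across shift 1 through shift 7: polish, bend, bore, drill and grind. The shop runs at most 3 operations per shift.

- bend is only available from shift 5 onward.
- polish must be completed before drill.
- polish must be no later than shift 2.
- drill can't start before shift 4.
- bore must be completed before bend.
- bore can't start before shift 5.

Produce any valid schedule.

grind in shift 1, drill in shift 4, bend in shift 6, bore in shift 5, polish in shift 1

Checking: bore(shift 5) before bend(shift 6); polish(shift 1) before drill(shift 4); drill=shift 4 in [shift 4,shift 7]; polish=shift 1 in [shift 1,shift 2]; bore=shift 5 in [shift 5,shift 7]; bend=shift 6 in [shift 5,shift 7]; max 2 per shift (cap 3).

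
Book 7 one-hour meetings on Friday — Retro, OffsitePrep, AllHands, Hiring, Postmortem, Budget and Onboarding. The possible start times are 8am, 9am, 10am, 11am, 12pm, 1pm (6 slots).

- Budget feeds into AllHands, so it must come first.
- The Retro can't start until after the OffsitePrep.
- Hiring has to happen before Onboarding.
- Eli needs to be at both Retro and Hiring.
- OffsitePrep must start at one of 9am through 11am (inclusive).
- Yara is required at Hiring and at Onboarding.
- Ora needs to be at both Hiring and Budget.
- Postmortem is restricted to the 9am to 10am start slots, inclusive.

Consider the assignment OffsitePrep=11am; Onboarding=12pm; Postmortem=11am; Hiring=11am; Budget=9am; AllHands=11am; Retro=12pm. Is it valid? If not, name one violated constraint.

No. Postmortem is restricted to the 9am to 10am start slots, inclusive is not satisfied.

The Retro can't start until after the OffsitePrep — holds.
Hiring has to happen before Onboarding — holds.
Ora needs to be at both Hiring and Budget — holds.
Postmortem is restricted to the 9am to 10am start slots, inclusive — violated.
Eli needs to be at both Retro and Hiring — holds.
OffsitePrep must start at one of 9am through 11am (inclusive) — holds.
Yara is required at Hiring and at Onboarding — holds.
Budget feeds into AllHands, so it must come first — holds.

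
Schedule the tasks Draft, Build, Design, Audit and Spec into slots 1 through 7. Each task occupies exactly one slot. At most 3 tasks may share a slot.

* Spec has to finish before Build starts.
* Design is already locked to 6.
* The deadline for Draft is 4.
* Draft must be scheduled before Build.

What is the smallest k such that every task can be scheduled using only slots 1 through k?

The precedence chain requires at least 2 distinct slots.
With at most 3 per slot and 5 tasks, at least 2 slots are needed.
Design can't be placed before 6, so the schedule must run through at least slot 6.
6 works (last occupied slot: 6): for example Build=2; Spec=1; Draft=1; Audit=1; Design=6.

6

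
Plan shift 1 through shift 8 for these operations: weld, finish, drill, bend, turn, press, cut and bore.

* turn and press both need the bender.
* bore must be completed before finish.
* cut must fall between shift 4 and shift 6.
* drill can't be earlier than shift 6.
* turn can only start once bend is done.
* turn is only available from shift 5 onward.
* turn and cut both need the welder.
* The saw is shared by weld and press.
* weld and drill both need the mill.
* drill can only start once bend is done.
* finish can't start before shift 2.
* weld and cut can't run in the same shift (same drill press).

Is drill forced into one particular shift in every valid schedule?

drill can be shift 6 (e.g. bore -> shift 1; turn -> shift 5; weld -> shift 1; cut -> shift 4; drill -> shift 6; finish -> shift 2; bend -> shift 1; press -> shift 2) or shift 7 (e.g. weld -> shift 1; finish -> shift 2; press -> shift 2; bend -> shift 1; cut -> shift 4; turn -> shift 5; drill -> shift 7; bore -> shift 1).

No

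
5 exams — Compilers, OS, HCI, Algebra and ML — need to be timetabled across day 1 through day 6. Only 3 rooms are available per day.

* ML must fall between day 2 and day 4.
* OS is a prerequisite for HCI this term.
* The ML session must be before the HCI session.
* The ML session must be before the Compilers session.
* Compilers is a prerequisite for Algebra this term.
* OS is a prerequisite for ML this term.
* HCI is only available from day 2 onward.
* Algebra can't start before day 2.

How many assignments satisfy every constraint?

48

Splitting on Compilers: it can be day 3 (12), day 4 (20), day 5 (16). Listing each branch's schedules as (OS, HCI, Algebra, ML) by day number:
Compilers=day 3: (1,3,4,2) (1,3,5,2) (1,3,6,2) (1,4,4,2) (1,4,5,2) (1,4,6,2) (1,5,4,2) (1,5,5,2) (1,5,6,2) (1,6,4,2) (1,6,5,2) (1,6,6,2) — 12.
Compilers=day 4: (1,3,5,2) (1,3,6,2) (1,4,5,2) (1,4,5,3) (1,4,6,2) (1,4,6,3) (1,5,5,2) (1,5,5,3) (1,5,6,2) (1,5,6,3) (1,6,5,2) (1,6,5,3) (1,6,6,2) (1,6,6,3) (2,4,5,3) (2,4,6,3) (2,5,5,3) (2,5,6,3) (2,6,5,3) (2,6,6,3) — 20.
Compilers=day 5: (1,3,6,2) (1,4,6,2) (1,4,6,3) (1,5,6,2) (1,5,6,3) (1,5,6,4) (1,6,6,2) (1,6,6,3) (1,6,6,4) (2,4,6,3) (2,5,6,3) (2,5,6,4) (2,6,6,3) (2,6,6,4) (3,5,6,4) (3,6,6,4) — 16.
Summing: 12 + 20 + 16 = 48.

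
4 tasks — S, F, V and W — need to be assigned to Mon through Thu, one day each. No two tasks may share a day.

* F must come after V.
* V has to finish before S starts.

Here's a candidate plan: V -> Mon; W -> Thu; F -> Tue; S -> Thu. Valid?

Invalid. No two tasks may share a day.

F must come after V — holds.
V has to finish before S starts — holds.
No two tasks may share a day — violated.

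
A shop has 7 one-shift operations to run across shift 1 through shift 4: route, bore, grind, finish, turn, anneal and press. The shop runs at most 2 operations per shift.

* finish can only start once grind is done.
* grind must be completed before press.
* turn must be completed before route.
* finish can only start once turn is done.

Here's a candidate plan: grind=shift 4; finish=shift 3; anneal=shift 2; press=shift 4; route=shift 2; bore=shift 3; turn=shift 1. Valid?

turn must be completed before route — holds.
finish can only start once turn is done — holds.
grind must be completed before press — violated.
finish can only start once grind is done — violated.
The shop runs at most 2 operations per shift — holds.

No. finish can only start once grind is done is not satisfied.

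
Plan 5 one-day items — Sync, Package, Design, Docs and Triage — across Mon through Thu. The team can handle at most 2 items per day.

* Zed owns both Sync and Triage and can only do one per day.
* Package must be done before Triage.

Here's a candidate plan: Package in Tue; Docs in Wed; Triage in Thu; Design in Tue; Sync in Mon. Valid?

Valid

The team can handle at most 2 items per day — holds.
Zed owns both Sync and Triage and can only do one per day — holds.
Package must be done before Triage — holds.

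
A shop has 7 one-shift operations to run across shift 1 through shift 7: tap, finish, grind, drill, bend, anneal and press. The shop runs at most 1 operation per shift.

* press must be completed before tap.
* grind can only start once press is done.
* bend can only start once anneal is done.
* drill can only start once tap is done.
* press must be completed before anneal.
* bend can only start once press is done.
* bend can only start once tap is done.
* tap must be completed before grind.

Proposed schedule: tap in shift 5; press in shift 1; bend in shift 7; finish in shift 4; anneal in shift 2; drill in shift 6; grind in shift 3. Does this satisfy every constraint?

No — it violates: tap must be completed before grind

The shop runs at most 1 operation per shift — holds.
bend can only start once press is done — holds.
press must be completed before anneal — holds.
bend can only start once anneal is done — holds.
press must be completed before tap — holds.
grind can only start once press is done — holds.
drill can only start once tap is done — holds.
tap must be completed before grind — violated.
bend can only start once tap is done — holds.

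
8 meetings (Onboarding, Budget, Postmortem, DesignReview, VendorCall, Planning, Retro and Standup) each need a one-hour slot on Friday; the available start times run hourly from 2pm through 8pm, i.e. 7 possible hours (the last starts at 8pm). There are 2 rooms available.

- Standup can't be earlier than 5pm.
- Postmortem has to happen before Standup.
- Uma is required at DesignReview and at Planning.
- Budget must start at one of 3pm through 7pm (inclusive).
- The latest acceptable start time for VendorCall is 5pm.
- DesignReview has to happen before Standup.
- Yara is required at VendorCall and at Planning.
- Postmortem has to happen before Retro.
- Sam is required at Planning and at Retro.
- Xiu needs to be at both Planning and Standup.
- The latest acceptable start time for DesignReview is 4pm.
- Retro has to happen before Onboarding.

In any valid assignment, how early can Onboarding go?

4pm

Precedence pushes Onboarding to at least 4pm.
Onboarding at 4pm is achievable: Retro -> 3pm; Postmortem -> 2pm; Standup -> 5pm; Onboarding -> 4pm; Planning -> 6pm; DesignReview -> 2pm; Budget -> 4pm; VendorCall -> 3pm.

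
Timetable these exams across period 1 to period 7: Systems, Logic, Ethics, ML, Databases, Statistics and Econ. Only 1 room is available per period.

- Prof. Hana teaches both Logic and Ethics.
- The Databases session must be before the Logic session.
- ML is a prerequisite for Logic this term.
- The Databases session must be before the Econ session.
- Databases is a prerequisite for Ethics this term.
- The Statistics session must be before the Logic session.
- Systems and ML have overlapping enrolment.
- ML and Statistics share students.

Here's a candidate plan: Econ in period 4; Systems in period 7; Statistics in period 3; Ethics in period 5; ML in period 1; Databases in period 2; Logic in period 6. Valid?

Yes, all constraints hold

Databases is a prerequisite for Ethics this term — holds.
ML is a prerequisite for Logic this term — holds.
ML and Statistics share students — holds.
Only 1 room is available per period — holds.
The Databases session must be before the Logic session — holds.
The Statistics session must be before the Logic session — holds.
Systems and ML have overlapping enrolment — holds.
Prof. Hana teaches both Logic and Ethics — holds.
The Databases session must be before the Econ session — holds.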